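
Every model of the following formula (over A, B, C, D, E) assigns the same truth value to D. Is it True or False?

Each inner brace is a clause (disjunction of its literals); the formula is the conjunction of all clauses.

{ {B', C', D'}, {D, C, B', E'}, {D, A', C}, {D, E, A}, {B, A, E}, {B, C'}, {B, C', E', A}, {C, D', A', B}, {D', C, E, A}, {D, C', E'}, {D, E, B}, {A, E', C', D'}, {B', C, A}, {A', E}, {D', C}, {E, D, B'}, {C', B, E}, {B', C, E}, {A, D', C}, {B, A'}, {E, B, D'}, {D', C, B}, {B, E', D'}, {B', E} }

Suppose D = 1.
Unit clause (C) forces C = 1.
Unit clause (B') forces B = 0.
That conflicts with the unit clause (B).
So every satisfying assignment has D = False.

False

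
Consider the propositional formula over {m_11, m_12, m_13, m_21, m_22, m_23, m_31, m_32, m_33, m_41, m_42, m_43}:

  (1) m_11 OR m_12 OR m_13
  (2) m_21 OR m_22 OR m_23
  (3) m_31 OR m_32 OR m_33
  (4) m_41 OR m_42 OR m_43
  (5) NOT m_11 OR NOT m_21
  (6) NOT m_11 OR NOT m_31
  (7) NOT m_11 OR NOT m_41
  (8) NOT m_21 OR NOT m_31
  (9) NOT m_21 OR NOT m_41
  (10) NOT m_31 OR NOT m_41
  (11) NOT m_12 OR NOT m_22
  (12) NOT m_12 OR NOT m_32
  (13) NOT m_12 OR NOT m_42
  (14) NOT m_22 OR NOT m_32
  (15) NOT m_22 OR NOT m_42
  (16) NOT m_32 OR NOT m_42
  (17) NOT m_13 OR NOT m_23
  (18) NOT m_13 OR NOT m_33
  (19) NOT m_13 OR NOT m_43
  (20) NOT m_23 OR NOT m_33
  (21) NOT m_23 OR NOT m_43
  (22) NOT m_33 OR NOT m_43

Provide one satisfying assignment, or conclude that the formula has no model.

Suppose m_11 = false.
Suppose m_12 = true.
From the singleton clause (NOT m_22), m_22 = false.
From the singleton clause (NOT m_32), m_32 = false.
From the singleton clause (NOT m_42), m_42 = false.
Suppose m_21 = true.
From the singleton clause (NOT m_31), m_31 = false.
From the singleton clause (m_33), m_33 = true.
From the singleton clause (NOT m_41), m_41 = false.
From the singleton clause (m_43), m_43 = true.
But (NOT m_43) is also a unit clause — contradiction.
So m_21 must be the other value — set m_21 = false.
From the singleton clause (m_23), m_23 = true.
From the singleton clause (NOT m_13), m_13 = false.
From the singleton clause (NOT m_33), m_33 = false.
From the singleton clause (m_31), m_31 = true.
From the singleton clause (NOT m_41), m_41 = false.
From the singleton clause (m_43), m_43 = true.
But (NOT m_43) is also a unit clause — contradiction.
Both values of m_21 lead to a conflict.
So m_12 must be the other value — set m_12 = false.
From the singleton clause (m_13), m_13 = true.
From the singleton clause (NOT m_23), m_23 = false.
From the singleton clause (NOT m_33), m_33 = false.
From the singleton clause (NOT m_43), m_43 = false.
Suppose m_21 = true.
From the singleton clause (NOT m_31), m_31 = false.
From the singleton clause (m_32), m_32 = true.
From the singleton clause (NOT m_41), m_41 = false.
From the singleton clause (m_42), m_42 = true.
But (NOT m_42) is also a unit clause — contradiction.
So m_21 must be the other value — set m_21 = false.
From the singleton clause (m_22), m_22 = true.
From the singleton clause (NOT m_32), m_32 = false.
From the singleton clause (m_31), m_31 = true.
From the singleton clause (NOT m_41), m_41 = false.
From the singleton clause (m_42), m_42 = true.
But (NOT m_42) is also a unit clause — contradiction.
Both values of m_21 lead to a conflict.
Both values of m_12 lead to a conflict.
So m_11 must be the other value — set m_11 = true.
From the singleton clause (NOT m_21), m_21 = false.
From the singleton clause (NOT m_31), m_31 = false.
From the singleton clause (NOT m_41), m_41 = false.
Suppose m_22 = true.
From the singleton clause (NOT m_12), m_12 = false.
From the singleton clause (NOT m_32), m_32 = false.
From the singleton clause (m_33), m_33 = true.
From the singleton clause (NOT m_42), m_42 = false.
From the singleton clause (m_43), m_43 = true.
But (NOT m_43) is also a unit clause — contradiction.
So m_22 must be the other value — set m_22 = false.
From the singleton clause (m_23), m_23 = true.
From the singleton clause (NOT m_13), m_13 = false.
From the singleton clause (NOT m_33), m_33 = false.
From the singleton clause (m_32), m_32 = true.
From the singleton clause (NOT m_12), m_12 = false.
From the singleton clause (NOT m_42), m_42 = false.
From the singleton clause (m_43), m_43 = true.
But (NOT m_43) is also a unit clause — contradiction.
Both values of m_22 lead to a conflict.
Both values of m_11 lead to a conflict.

UNSATISFIABLE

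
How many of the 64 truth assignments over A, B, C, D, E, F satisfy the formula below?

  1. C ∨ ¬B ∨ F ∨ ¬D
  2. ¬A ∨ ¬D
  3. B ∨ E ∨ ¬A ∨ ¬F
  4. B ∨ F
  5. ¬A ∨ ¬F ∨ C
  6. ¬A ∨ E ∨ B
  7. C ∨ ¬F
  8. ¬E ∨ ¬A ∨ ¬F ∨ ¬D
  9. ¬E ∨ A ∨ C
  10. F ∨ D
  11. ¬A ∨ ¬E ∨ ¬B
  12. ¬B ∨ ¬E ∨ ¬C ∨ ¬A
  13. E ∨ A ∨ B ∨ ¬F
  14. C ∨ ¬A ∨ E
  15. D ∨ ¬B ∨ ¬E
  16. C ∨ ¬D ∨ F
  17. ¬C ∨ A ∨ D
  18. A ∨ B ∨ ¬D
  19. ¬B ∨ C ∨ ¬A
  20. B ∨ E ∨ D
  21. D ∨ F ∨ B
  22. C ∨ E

There are 2^6 = 64 truth assignments over (A, B, C, D, E, F).
Split on F. With F = True, the clauses containing F are satisfied and ¬F drops from the rest; 4 of the 2^5 = 32 assignments to the other variables satisfy what remains.
With F = False, by the same count on the reduced clause set, 2 assignments work.
(One model: A=F, B=T, C=T, D=T, E=F, F=F.)
Total: 4 + 2 = 6.

6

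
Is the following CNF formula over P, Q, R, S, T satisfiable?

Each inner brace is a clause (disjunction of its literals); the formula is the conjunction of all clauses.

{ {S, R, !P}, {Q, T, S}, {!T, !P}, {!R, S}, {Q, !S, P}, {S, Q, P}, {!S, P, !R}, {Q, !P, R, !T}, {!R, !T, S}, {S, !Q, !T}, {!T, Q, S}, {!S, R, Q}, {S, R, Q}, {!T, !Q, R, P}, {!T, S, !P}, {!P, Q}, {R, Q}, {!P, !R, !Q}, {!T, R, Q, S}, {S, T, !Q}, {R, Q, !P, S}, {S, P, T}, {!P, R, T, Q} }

Yes

Case T = false:
Case Q = true:
(S) alone gives S = true.
Case P = true:
(!R) alone gives R = false.
Every clause now holds.
A satisfying assignment: P ↦ true, Q ↦ true, R ↦ false, S ↦ true, T ↦ false.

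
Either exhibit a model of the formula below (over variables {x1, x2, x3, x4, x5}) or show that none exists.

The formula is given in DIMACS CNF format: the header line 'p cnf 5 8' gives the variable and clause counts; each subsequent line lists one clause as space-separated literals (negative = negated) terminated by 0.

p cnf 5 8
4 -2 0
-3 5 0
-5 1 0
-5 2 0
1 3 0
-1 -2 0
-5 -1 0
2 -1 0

Branch on x4: set x4 = True.
Branch on x3: set x3 = False.
(x1) alone gives x1 = True.
(¬x2) alone gives x2 = False.
That conflicts with the unit clause (x2).
Backtrack on x3: now try x3 = True.
(x5) alone gives x5 = True.
(x1) alone gives x1 = True.
That conflicts with the unit clause (¬x1).
Neither x3 = True nor x3 = False works.
Backtrack on x4: now try x4 = False.
(¬x2) alone gives x2 = False.
(¬x5) alone gives x5 = False.
(¬x3) alone gives x3 = False.
(x1) alone gives x1 = True.
That conflicts with the unit clause (¬x1).
Neither x4 = True nor x4 = False works.

UNSATISFIABLE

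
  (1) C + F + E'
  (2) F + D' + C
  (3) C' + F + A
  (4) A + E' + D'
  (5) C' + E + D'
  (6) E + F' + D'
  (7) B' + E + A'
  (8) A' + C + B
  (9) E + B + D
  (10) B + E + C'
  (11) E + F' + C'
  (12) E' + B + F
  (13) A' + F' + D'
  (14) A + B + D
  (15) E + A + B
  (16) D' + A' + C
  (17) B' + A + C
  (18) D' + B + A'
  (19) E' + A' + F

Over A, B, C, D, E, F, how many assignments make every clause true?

There are 2^6 = 64 truth assignments over (A, B, C, D, E, F).
Split on D. With D = 1, the clauses containing D are satisfied and D' drops from the rest; 0 of the 2^5 = 32 assignments to the other variables satisfy what remains.
With D = 0, by the same count on the reduced clause set, 4 assignments work.
(One model: A=F, B=T, C=T, D=F, E=T, F=T.)
Total: 0 + 4 = 4.

4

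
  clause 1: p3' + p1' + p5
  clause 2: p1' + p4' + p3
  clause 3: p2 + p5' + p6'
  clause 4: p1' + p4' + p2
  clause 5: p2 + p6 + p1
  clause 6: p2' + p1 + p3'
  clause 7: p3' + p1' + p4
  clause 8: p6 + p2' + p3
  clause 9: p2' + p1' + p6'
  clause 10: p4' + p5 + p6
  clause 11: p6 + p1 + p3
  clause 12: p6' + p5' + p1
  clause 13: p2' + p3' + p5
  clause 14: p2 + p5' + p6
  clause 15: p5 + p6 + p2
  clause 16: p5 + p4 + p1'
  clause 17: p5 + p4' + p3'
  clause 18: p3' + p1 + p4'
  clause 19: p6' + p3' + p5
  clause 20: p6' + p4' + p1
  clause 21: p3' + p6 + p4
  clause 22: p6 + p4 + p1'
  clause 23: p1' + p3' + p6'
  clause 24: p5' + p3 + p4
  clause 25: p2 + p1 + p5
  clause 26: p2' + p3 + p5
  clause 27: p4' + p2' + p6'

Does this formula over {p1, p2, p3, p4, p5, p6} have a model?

Yes

Case p3 = 1:
Case p1 = 1:
From the singleton clause (p5), p5 = 1.
From the singleton clause (p4), p4 = 1.
From the singleton clause (p2), p2 = 1.
From the singleton clause (p6'), p6 = 0.
All clauses are satisfied.
A satisfying assignment: p1 ↦ 1; p2 ↦ 1; p3 ↦ 1; p4 ↦ 1; p5 ↦ 1; p6 ↦ 0.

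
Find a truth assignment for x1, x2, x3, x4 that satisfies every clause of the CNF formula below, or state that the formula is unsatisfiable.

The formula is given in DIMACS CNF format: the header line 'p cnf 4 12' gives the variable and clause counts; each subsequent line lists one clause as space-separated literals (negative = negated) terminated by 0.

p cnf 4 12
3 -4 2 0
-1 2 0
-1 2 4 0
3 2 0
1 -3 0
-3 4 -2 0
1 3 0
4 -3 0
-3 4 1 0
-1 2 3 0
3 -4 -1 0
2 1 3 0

x1=True; x2=True; x3=True; x4=True

Suppose x1 = True.
From the singleton clause (x2), x2 = True.
Suppose x3 = True.
From the singleton clause (x4), x4 = True.
Every clause now holds.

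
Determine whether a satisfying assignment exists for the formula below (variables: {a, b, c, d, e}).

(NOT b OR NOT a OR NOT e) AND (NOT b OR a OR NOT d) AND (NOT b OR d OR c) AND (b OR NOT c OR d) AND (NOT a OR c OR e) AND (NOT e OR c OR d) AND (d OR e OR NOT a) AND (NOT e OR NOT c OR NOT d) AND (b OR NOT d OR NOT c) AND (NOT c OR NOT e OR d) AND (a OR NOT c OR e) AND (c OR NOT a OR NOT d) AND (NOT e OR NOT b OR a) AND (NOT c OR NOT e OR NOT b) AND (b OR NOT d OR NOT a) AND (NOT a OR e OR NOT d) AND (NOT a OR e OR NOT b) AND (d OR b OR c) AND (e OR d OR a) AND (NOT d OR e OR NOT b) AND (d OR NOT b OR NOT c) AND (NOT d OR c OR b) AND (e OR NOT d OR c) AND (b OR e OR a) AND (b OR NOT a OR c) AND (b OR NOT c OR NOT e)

No

Case b = false:
Case c = false:
From the singleton clause (d), d = true.
That conflicts with the unit clause (NOT d).
That branch fails; take c = true instead.
From the singleton clause (d), d = true.
That conflicts with the unit clause (NOT d).
Neither c = true nor c = false works.
That branch fails; take b = true instead.
Case a = false:
From the singleton clause (NOT d), d = false.
From the singleton clause (c), c = true.
That conflicts with the unit clause (NOT c).
That branch fails; take a = true instead.
From the singleton clause (NOT e), e = false.
That conflicts with the unit clause (e).
Neither a = true nor a = false works.
Neither b = true nor b = false works.
No assignment satisfies every clause.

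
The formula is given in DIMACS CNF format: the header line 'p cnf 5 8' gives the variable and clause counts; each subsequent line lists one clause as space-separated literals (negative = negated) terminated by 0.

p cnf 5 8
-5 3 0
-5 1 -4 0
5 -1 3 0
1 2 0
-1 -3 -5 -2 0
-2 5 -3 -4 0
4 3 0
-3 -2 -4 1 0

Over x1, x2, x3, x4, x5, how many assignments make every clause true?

8

There are 2^5 = 32 truth assignments over (x1, x2, x3, x4, x5).
Split on x2. With x2 = True, the clauses containing x2 are satisfied and ¬x2 drops from the rest; 4 of the 2^4 = 16 assignments to the other variables satisfy what remains.
With x2 = False, by the same count on the reduced clause set, 4 assignments work.
(One model: x1=F, x2=T, x3=F, x4=T, x5=F.)
Total: 4 + 4 = 8.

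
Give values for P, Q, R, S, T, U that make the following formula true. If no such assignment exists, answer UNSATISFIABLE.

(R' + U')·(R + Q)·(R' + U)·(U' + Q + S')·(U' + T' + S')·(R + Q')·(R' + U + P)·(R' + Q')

UNSATISFIABLE

Suppose R = 0.
From the singleton clause (Q), Q = 1.
That conflicts with the unit clause (Q').
So R must be the other value — set R = 1.
From the singleton clause (U'), U = 0.
That conflicts with the unit clause (U).
Neither R = 1 nor R = 0 works.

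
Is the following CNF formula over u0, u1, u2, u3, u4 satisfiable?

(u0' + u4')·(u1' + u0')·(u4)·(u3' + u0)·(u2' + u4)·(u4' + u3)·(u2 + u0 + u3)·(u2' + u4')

From the singleton clause (u4), u4 = 1.
From the singleton clause (u0'), u0 = 0.
From the singleton clause (u3'), u3 = 0.
That conflicts with the unit clause (u3).
No assignment satisfies every clause.

No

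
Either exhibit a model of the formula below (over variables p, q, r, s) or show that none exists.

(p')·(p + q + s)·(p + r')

p: 0, q: 1, r: 0, s: 0

Unit clause (p') forces p = 0.
Unit clause (r') forces r = 0.
Branch on q: set q = 1.
No clause remains; s is free.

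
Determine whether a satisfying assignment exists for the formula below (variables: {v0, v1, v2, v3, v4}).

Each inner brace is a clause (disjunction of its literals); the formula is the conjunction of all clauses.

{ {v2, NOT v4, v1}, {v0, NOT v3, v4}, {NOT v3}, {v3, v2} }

Yes, satisfiable

(NOT v3) alone gives v3 = false.
(v2) alone gives v2 = true.
No clause remains; v0, v1, v4 are free.
A satisfying assignment: v0=true,  v1=true,  v2=true,  v3=false,  v4=false.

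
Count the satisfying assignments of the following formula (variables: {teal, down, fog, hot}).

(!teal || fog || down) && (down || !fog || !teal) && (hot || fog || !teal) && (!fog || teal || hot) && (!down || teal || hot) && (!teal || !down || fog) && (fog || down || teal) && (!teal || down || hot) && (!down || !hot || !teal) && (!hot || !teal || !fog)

4

There are 2^4 = 16 truth assignments over (teal, down, fog, hot).
Check each against the 10 clauses (columns in the order teal, down, fog, hot):
  F F F F  ✗ fails (fog || down || teal)
  F F F T  ✗ fails (fog || down || teal)
  F F T F  ✗ fails (!fog || teal || hot)
  F F T T  ✓ satisfies all
  F T F F  ✗ fails (!down || teal || hot)
  F T F T  ✓ satisfies all
  F T T F  ✗ fails (!fog || teal || hot)
  F T T T  ✓ satisfies all
  T F F F  ✗ fails (!teal || fog || down)
  T F F T  ✗ fails (!teal || fog || down)
  T F T F  ✗ fails (down || !fog || !teal)
  T F T T  ✗ fails (down || !fog || !teal)
  T T F F  ✗ fails (hot || fog || !teal)
  T T F T  ✗ fails (!teal || !down || fog)
  T T T F  ✓ satisfies all
  T T T T  ✗ fails (!down || !hot || !teal)
4 of the 16 rows are models.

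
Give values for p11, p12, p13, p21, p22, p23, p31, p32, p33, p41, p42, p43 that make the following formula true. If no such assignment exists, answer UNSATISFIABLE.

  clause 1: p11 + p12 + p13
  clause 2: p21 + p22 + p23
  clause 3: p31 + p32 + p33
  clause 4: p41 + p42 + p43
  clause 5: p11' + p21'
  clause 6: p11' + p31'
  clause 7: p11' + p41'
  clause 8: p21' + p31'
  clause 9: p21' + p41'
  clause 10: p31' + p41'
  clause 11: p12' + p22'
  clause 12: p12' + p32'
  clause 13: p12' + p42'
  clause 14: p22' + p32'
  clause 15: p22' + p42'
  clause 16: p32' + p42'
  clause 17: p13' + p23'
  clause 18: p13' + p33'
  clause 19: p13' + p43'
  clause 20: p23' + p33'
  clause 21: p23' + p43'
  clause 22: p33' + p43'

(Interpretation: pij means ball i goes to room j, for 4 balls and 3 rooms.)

UNSATISFIABLE

Try p11 = 0.
Try p12 = 1.
From the singleton clause (p22'), p22 = 0.
From the singleton clause (p32'), p32 = 0.
From the singleton clause (p42'), p42 = 0.
Try p21 = 1.
From the singleton clause (p31'), p31 = 0.
From the singleton clause (p33), p33 = 1.
From the singleton clause (p41'), p41 = 0.
From the singleton clause (p43), p43 = 1.
But (p43') is also a unit clause — contradiction.
Backtrack on p21: now try p21 = 0.
From the singleton clause (p23), p23 = 1.
From the singleton clause (p13'), p13 = 0.
From the singleton clause (p33'), p33 = 0.
From the singleton clause (p31), p31 = 1.
From the singleton clause (p41'), p41 = 0.
From the singleton clause (p43), p43 = 1.
But (p43') is also a unit clause — contradiction.
Either choice for p21 ends in contradiction.
Backtrack on p12: now try p12 = 0.
From the singleton clause (p13), p13 = 1.
From the singleton clause (p23'), p23 = 0.
From the singleton clause (p33'), p33 = 0.
From the singleton clause (p43'), p43 = 0.
Try p21 = 1.
From the singleton clause (p31'), p31 = 0.
From the singleton clause (p32), p32 = 1.
From the singleton clause (p41'), p41 = 0.
From the singleton clause (p42), p42 = 1.
But (p42') is also a unit clause — contradiction.
Backtrack on p21: now try p21 = 0.
From the singleton clause (p22), p22 = 1.
From the singleton clause (p32'), p32 = 0.
From the singleton clause (p31), p31 = 1.
From the singleton clause (p41'), p41 = 0.
From the singleton clause (p42), p42 = 1.
But (p42') is also a unit clause — contradiction.
Either choice for p21 ends in contradiction.
Either choice for p12 ends in contradiction.
Backtrack on p11: now try p11 = 1.
From the singleton clause (p21'), p21 = 0.
From the singleton clause (p31'), p31 = 0.
From the singleton clause (p41'), p41 = 0.
Try p22 = 1.
From the singleton clause (p12'), p12 = 0.
From the singleton clause (p32'), p32 = 0.
From the singleton clause (p33), p33 = 1.
From the singleton clause (p42'), p42 = 0.
From the singleton clause (p43), p43 = 1.
But (p43') is also a unit clause — contradiction.
Backtrack on p22: now try p22 = 0.
From the singleton clause (p23), p23 = 1.
From the singleton clause (p13'), p13 = 0.
From the singleton clause (p33'), p33 = 0.
From the singleton clause (p32), p32 = 1.
From the singleton clause (p12'), p12 = 0.
From the singleton clause (p42'), p42 = 0.
From the singleton clause (p43), p43 = 1.
But (p43') is also a unit clause — contradiction.
Either choice for p22 ends in contradiction.
Either choice for p11 ends in contradiction.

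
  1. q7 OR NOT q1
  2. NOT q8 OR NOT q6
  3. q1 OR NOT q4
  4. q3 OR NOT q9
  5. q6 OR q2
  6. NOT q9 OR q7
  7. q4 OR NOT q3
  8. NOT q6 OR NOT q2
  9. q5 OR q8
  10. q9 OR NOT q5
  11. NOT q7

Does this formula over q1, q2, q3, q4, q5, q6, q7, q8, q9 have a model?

Yes

(NOT q7) alone gives q7 = false.
(NOT q1) alone gives q1 = false.
(NOT q4) alone gives q4 = false.
(NOT q9) alone gives q9 = false.
(NOT q3) alone gives q3 = false.
(NOT q5) alone gives q5 = false.
(q8) alone gives q8 = true.
(NOT q6) alone gives q6 = false.
(q2) alone gives q2 = true.
This assignment satisfies each clause.
A satisfying assignment: q1 ↦ false; q2 ↦ true; q3 ↦ false; q4 ↦ false; q5 ↦ false; q6 ↦ false; q7 ↦ false; q8 ↦ true; q9 ↦ false.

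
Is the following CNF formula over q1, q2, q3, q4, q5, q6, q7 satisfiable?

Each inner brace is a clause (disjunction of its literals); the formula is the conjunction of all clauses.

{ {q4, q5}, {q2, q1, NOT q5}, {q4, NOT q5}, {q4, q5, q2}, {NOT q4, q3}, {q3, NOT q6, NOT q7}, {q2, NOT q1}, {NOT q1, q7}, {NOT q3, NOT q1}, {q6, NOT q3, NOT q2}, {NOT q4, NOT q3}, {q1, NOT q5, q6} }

Try q4 = true.
Unit clause (q3) forces q3 = true.
But (NOT q3) is also a unit clause — contradiction.
Backtrack on q4: now try q4 = false.
Unit clause (q5) forces q5 = true.
But (NOT q5) is also a unit clause — contradiction.
Either choice for q4 ends in contradiction.
No assignment satisfies every clause.

No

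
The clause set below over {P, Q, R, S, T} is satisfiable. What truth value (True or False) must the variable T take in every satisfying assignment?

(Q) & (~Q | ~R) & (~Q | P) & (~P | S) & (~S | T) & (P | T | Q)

Suppose T = 0.
From the singleton clause (Q), Q = 1.
From the singleton clause (~R), R = 0.
From the singleton clause (P), P = 1.
From the singleton clause (S), S = 1.
But (~S) is also a unit clause — contradiction.
So every satisfying assignment has T = True.

True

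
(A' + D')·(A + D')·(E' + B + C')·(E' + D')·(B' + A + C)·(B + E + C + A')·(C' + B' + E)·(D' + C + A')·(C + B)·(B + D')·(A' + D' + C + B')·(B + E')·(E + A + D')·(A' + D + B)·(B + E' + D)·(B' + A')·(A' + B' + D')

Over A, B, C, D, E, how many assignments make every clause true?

There are 2^5 = 32 truth assignments over (A, B, C, D, E).
Split on E. With E = 1, the clauses containing E are satisfied and E' drops from the rest; 1 of the 2^4 = 16 assignments to the other variables satisfy what remains.
With E = 0, by the same count on the reduced clause set, 1 assignment works.
(One model: A=F, B=F, C=T, D=F, E=F.)
Total: 1 + 1 = 2.

2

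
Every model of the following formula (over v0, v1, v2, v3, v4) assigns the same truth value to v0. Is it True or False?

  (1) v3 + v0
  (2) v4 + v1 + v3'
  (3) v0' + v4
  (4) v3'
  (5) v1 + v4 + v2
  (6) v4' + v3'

Suppose v0 = 0.
From the singleton clause (v3), v3 = 1.
Now (v3') is unsatisfied and unit — conflict.
So every satisfying assignment has v0 = True.

True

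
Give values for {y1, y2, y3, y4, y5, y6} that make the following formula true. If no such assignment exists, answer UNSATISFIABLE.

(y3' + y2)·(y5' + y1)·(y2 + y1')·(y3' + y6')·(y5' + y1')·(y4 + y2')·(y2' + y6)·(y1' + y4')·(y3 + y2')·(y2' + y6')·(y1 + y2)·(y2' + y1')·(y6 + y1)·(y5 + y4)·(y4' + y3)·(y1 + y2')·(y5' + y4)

UNSATISFIABLE

Case y3 = 0:
(y2') alone gives y2 = 0.
(y1') alone gives y1 = 0.
But (y1) is also a unit clause — contradiction.
Undo y3 and try y3 = 1.
(y2) alone gives y2 = 1.
(y6') alone gives y6 = 0.
But (y6) is also a unit clause — contradiction.
Neither y3 = 1 nor y3 = 0 works.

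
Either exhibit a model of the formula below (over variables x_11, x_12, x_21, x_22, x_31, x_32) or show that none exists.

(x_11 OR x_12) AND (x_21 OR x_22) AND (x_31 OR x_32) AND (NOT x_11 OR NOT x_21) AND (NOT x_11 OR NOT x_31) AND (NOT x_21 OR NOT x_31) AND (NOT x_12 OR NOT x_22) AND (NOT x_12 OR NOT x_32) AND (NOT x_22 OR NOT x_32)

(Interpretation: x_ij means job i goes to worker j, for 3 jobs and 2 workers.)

UNSATISFIABLE

Try x_11 = true.
From the singleton clause (NOT x_21), x_21 = false.
From the singleton clause (x_22), x_22 = true.
From the singleton clause (NOT x_31), x_31 = false.
From the singleton clause (x_32), x_32 = true.
But (NOT x_32) is also a unit clause — contradiction.
That branch fails; take x_11 = false instead.
From the singleton clause (x_12), x_12 = true.
From the singleton clause (NOT x_22), x_22 = false.
From the singleton clause (x_21), x_21 = true.
From the singleton clause (NOT x_31), x_31 = false.
From the singleton clause (x_32), x_32 = true.
But (NOT x_32) is also a unit clause — contradiction.
Either choice for x_11 ends in contradiction.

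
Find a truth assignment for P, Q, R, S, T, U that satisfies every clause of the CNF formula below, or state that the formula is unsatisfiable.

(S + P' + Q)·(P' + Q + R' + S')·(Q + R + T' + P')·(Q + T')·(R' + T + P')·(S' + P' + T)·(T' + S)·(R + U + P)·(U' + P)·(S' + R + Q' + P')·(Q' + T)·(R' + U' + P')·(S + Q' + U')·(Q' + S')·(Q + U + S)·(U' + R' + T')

Branch on Q: set Q = 0.
The clause (T') is unit, so T = 0.
Branch on S: set S = 1.
The clause (P') is unit, so P = 0.
The clause (U') is unit, so U = 0.
The clause (R) is unit, so R = 1.
Every clause now holds.

P=0, Q=0, R=1, S=1, T=0, U=0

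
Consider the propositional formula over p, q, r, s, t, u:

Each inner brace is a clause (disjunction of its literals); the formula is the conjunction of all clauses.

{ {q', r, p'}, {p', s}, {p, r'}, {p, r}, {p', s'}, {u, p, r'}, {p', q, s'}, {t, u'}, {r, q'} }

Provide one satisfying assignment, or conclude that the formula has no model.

Branch on p: set p = 0.
From the singleton clause (r'), r = 0.
But (r) is also a unit clause — contradiction.
So p must be the other value — set p = 1.
From the singleton clause (s), s = 1.
But (s') is also a unit clause — contradiction.
Either choice for p ends in contradiction.

UNSATISFIABLE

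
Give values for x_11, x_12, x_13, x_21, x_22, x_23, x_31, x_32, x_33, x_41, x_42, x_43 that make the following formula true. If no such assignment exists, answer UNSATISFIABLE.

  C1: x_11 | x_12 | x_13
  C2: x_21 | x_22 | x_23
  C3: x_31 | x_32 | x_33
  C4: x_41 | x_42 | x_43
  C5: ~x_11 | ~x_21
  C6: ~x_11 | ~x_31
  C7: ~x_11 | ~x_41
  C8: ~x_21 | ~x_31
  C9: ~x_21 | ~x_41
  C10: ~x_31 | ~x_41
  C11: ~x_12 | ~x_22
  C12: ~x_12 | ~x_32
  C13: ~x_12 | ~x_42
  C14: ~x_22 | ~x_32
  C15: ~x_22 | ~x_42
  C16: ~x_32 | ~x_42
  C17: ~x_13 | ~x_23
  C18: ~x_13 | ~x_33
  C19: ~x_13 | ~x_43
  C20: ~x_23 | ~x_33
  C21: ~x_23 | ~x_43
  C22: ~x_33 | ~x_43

Branch on x_11: set x_11 = 0.
Branch on x_12: set x_12 = 1.
(~x_22) alone gives x_22 = 0.
(~x_32) alone gives x_32 = 0.
(~x_42) alone gives x_42 = 0.
Branch on x_21: set x_21 = 1.
(~x_31) alone gives x_31 = 0.
(x_33) alone gives x_33 = 1.
(~x_41) alone gives x_41 = 0.
(x_43) alone gives x_43 = 1.
But (~x_43) is also a unit clause — contradiction.
So x_21 must be the other value — set x_21 = 0.
(x_23) alone gives x_23 = 1.
(~x_13) alone gives x_13 = 0.
(~x_33) alone gives x_33 = 0.
(x_31) alone gives x_31 = 1.
(~x_41) alone gives x_41 = 0.
(x_43) alone gives x_43 = 1.
But (~x_43) is also a unit clause — contradiction.
Both values of x_21 lead to a conflict.
So x_12 must be the other value — set x_12 = 0.
(x_13) alone gives x_13 = 1.
(~x_23) alone gives x_23 = 0.
(~x_33) alone gives x_33 = 0.
(~x_43) alone gives x_43 = 0.
Branch on x_21: set x_21 = 1.
(~x_31) alone gives x_31 = 0.
(x_32) alone gives x_32 = 1.
(~x_41) alone gives x_41 = 0.
(x_42) alone gives x_42 = 1.
But (~x_42) is also a unit clause — contradiction.
So x_21 must be the other value — set x_21 = 0.
(x_22) alone gives x_22 = 1.
(~x_32) alone gives x_32 = 0.
(x_31) alone gives x_31 = 1.
(~x_41) alone gives x_41 = 0.
(x_42) alone gives x_42 = 1.
But (~x_42) is also a unit clause — contradiction.
Both values of x_21 lead to a conflict.
Both values of x_12 lead to a conflict.
So x_11 must be the other value — set x_11 = 1.
(~x_21) alone gives x_21 = 0.
(~x_31) alone gives x_31 = 0.
(~x_41) alone gives x_41 = 0.
Branch on x_22: set x_22 = 1.
(~x_12) alone gives x_12 = 0.
(~x_32) alone gives x_32 = 0.
(x_33) alone gives x_33 = 1.
(~x_42) alone gives x_42 = 0.
(x_43) alone gives x_43 = 1.
But (~x_43) is also a unit clause — contradiction.
So x_22 must be the other value — set x_22 = 0.
(x_23) alone gives x_23 = 1.
(~x_13) alone gives x_13 = 0.
(~x_33) alone gives x_33 = 0.
(x_32) alone gives x_32 = 1.
(~x_12) alone gives x_12 = 0.
(~x_42) alone gives x_42 = 0.
(x_43) alone gives x_43 = 1.
But (~x_43) is also a unit clause — contradiction.
Both values of x_22 lead to a conflict.
Both values of x_11 lead to a conflict.

UNSATISFIABLE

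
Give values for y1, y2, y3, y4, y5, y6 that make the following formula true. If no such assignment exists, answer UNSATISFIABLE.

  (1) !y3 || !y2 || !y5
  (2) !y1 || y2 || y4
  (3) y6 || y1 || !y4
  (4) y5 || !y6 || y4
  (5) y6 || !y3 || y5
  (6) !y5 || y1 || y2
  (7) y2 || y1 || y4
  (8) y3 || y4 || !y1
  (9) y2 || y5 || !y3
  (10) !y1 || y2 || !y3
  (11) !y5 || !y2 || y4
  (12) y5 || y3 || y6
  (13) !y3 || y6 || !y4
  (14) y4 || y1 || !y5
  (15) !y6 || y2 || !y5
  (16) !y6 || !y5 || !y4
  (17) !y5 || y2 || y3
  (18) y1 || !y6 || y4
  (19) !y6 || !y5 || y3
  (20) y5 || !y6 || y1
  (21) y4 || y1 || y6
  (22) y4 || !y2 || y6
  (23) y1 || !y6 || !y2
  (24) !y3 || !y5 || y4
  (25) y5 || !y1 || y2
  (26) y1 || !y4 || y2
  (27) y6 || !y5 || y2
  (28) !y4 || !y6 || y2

Suppose y3 = false.
Suppose y4 = true.
Suppose y6 = false.
Unit clause (y1) forces y1 = true.
Unit clause (y5) forces y5 = true.
Unit clause (y2) forces y2 = true.
All clauses are satisfied.

y1: true,  y2: true,  y3: false,  y4: true,  y5: true,  y6: false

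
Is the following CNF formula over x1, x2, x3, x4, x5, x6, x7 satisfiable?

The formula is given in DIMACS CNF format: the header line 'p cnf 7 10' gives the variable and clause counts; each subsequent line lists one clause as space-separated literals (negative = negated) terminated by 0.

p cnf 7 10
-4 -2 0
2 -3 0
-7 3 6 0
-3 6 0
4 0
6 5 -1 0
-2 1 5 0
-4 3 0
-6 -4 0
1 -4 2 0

Unsatisfiable

The clause (x4) is unit, so x4 = True.
The clause (¬x2) is unit, so x2 = False.
The clause (¬x3) is unit, so x3 = False.
Now (x3) is unsatisfied and unit — conflict.
No assignment satisfies every clause.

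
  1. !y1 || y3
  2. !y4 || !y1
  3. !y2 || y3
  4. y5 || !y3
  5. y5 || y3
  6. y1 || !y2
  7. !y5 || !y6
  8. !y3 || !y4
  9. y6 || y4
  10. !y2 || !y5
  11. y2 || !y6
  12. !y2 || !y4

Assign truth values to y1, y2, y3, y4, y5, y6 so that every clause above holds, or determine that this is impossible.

y1=false, y2=false, y3=false, y4=true, y5=true, y6=false

Try y1 = false.
(!y2) alone gives y2 = false.
(!y6) alone gives y6 = false.
(y4) alone gives y4 = true.
(!y3) alone gives y3 = false.
(y5) alone gives y5 = true.
Every clause now holds.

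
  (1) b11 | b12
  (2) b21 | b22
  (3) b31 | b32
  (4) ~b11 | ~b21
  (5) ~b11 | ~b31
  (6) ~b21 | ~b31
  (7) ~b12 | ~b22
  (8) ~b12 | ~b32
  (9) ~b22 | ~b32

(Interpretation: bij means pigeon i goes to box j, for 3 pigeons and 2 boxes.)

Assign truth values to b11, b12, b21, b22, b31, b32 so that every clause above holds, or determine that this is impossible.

Branch on b11: set b11 = 1.
Unit clause (~b21) forces b21 = 0.
Unit clause (b22) forces b22 = 1.
Unit clause (~b31) forces b31 = 0.
Unit clause (b32) forces b32 = 1.
But (~b32) is also a unit clause — contradiction.
Backtrack on b11: now try b11 = 0.
Unit clause (b12) forces b12 = 1.
Unit clause (~b22) forces b22 = 0.
Unit clause (b21) forces b21 = 1.
Unit clause (~b31) forces b31 = 0.
Unit clause (b32) forces b32 = 1.
But (~b32) is also a unit clause — contradiction.
Neither b11 = 1 nor b11 = 0 works.

UNSATISFIABLE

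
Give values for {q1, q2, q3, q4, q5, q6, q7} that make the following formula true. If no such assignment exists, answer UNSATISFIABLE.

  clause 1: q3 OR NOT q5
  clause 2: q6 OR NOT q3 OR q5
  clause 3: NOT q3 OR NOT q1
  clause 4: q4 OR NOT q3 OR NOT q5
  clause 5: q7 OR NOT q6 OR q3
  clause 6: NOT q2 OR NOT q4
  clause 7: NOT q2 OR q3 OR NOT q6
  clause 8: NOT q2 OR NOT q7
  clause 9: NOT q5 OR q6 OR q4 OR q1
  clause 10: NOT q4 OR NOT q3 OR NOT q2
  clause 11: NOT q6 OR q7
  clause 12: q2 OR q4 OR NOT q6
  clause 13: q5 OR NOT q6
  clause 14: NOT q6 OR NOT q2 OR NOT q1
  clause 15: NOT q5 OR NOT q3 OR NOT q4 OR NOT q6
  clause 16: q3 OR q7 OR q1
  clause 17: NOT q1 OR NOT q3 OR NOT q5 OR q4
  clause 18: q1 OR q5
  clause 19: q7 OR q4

q1 ↦ true; q2 ↦ false; q3 ↦ false; q4 ↦ true; q5 ↦ false; q6 ↦ false; q7 ↦ true

Branch on q3: set q3 = false.
(NOT q5) alone gives q5 = false.
(NOT q6) alone gives q6 = false.
(q1) alone gives q1 = true.
Branch on q2: set q2 = false.
Branch on q7: set q7 = true.
Every clause is now satisfied; q4 is unconstrained.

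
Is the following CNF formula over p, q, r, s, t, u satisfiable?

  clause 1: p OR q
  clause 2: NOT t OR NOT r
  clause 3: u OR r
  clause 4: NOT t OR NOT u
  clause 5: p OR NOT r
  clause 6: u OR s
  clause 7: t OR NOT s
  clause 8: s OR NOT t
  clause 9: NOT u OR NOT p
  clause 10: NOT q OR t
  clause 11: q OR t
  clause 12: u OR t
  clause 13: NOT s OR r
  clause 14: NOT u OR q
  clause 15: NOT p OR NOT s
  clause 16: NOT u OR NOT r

No

Case p = true:
The clause (NOT u) is unit, so u = false.
The clause (r) is unit, so r = true.
The clause (NOT t) is unit, so t = false.
But (t) is also a unit clause — contradiction.
Undo p and try p = false.
The clause (q) is unit, so q = true.
The clause (NOT r) is unit, so r = false.
The clause (u) is unit, so u = true.
The clause (NOT t) is unit, so t = false.
But (t) is also a unit clause — contradiction.
Either choice for p ends in contradiction.
No assignment satisfies every clause.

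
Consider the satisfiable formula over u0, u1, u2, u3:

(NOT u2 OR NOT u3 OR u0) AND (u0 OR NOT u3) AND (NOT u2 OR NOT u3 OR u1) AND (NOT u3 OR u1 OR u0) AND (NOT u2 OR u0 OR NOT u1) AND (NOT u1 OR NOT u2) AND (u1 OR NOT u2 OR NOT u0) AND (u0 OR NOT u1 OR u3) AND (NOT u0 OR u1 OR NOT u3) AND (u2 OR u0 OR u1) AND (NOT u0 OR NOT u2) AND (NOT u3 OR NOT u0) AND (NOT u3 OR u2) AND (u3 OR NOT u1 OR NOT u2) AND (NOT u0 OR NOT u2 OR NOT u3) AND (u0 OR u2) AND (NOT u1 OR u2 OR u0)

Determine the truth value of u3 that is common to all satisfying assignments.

False

Suppose u3 = true.
The clause (u0) is unit, so u0 = true.
Now (NOT u0) is unsatisfied and unit — conflict.
So every satisfying assignment has u3 = False.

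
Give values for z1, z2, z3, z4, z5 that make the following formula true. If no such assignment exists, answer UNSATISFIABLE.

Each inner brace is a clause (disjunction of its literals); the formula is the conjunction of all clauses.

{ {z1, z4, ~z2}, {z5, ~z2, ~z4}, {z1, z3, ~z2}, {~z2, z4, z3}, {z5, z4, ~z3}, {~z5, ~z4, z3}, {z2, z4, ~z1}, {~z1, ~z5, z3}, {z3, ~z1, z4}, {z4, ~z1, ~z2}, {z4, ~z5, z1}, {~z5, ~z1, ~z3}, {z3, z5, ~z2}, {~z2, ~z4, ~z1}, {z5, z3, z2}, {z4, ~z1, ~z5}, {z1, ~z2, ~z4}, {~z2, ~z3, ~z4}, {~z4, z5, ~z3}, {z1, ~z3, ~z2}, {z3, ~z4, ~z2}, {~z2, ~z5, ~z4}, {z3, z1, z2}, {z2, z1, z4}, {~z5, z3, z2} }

Try z1 = 0.
Try z4 = 1.
The clause (~z2) is unit, so z2 = 0.
The clause (z3) is unit, so z3 = 1.
The clause (z5) is unit, so z5 = 1.
Every clause now holds.

z1=0; z2=0; z3=1; z4=1; z5=1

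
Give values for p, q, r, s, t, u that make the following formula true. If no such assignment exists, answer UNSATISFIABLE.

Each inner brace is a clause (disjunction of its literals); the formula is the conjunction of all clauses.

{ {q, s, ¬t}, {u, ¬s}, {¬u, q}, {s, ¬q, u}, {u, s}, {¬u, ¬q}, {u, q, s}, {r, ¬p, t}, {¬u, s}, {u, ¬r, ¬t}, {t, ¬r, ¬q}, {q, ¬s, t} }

Suppose u = True.
From the singleton clause (q), q = True.
Now (¬q) is unsatisfied and unit — conflict.
Backtrack on u: now try u = False.
From the singleton clause (¬s), s = False.
Now (s) is unsatisfied and unit — conflict.
Both values of u lead to a conflict.

UNSATISFIABLE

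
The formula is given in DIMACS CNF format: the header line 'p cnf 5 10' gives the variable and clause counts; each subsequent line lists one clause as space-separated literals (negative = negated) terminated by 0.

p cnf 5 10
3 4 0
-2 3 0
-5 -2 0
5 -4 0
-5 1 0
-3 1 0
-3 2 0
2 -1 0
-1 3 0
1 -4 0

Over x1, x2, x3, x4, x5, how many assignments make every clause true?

There are 2^5 = 32 truth assignments over (x1, x2, x3, x4, x5).
Split on x5. With x5 = True, the clauses containing x5 are satisfied and ¬x5 drops from the rest; 0 of the 2^4 = 16 assignments to the other variables satisfy what remains.
With x5 = False, by the same count on the reduced clause set, 1 assignment works.
Total: 0 + 1 = 1.

1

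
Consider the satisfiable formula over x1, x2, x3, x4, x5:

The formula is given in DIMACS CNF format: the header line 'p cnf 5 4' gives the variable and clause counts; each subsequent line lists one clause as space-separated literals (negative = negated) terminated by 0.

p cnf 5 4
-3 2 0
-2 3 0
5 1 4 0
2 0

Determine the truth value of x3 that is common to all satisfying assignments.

Suppose x3 = False.
From the singleton clause (¬x2), x2 = False.
But (x2) is also a unit clause — contradiction.
So every satisfying assignment has x3 = True.

True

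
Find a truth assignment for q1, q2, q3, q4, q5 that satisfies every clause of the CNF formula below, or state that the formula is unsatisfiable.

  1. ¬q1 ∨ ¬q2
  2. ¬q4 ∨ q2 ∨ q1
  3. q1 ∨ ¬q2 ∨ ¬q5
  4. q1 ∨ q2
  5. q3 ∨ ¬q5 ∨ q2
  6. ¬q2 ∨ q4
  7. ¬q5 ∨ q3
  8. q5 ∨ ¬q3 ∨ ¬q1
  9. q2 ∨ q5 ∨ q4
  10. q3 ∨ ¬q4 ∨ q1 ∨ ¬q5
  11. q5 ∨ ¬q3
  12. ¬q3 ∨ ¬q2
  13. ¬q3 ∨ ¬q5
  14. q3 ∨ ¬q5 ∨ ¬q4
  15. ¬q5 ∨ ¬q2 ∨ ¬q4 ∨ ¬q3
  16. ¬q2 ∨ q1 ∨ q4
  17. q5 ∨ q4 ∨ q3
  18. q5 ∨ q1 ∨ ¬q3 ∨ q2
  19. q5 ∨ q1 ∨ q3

q1=True; q2=False; q3=False; q4=True; q5=False

Suppose q1 = True.
Unit clause (¬q2) forces q2 = False.
Suppose q3 = False.
Unit clause (¬q5) forces q5 = False.
Unit clause (q4) forces q4 = True.
This assignment satisfies each clause.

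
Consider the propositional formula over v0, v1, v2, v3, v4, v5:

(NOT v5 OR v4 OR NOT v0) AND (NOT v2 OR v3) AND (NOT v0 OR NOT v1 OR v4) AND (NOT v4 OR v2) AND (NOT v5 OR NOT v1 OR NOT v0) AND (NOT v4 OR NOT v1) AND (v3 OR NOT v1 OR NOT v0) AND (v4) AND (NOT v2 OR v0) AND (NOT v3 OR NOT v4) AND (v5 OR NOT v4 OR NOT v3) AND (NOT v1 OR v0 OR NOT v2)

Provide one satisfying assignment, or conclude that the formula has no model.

UNSATISFIABLE

The clause (v4) is unit, so v4 = true.
The clause (v2) is unit, so v2 = true.
The clause (v3) is unit, so v3 = true.
That conflicts with the unit clause (NOT v3).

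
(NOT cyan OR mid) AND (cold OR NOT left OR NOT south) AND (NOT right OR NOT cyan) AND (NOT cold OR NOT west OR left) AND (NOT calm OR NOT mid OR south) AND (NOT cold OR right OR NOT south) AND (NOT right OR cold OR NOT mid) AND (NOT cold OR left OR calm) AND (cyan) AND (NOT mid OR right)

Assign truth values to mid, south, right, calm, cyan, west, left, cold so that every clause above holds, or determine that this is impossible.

The clause (cyan) is unit, so cyan = true.
The clause (mid) is unit, so mid = true.
The clause (NOT right) is unit, so right = false.
Now (right) is unsatisfied and unit — conflict.

UNSATISFIABLE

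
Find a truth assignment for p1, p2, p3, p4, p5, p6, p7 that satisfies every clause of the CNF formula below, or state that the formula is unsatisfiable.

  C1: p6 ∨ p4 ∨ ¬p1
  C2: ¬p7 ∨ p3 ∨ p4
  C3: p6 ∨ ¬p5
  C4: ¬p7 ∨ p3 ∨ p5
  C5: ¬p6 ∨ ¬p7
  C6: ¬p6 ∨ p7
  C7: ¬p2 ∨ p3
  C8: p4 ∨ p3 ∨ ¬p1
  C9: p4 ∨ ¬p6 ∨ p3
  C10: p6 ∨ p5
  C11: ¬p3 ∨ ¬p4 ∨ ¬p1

Branch on p6: set p6 = True.
From the singleton clause (¬p7), p7 = False.
That conflicts with the unit clause (p7).
Backtrack on p6: now try p6 = False.
From the singleton clause (¬p5), p5 = False.
That conflicts with the unit clause (p5).
Either choice for p6 ends in contradiction.

UNSATISFIABLE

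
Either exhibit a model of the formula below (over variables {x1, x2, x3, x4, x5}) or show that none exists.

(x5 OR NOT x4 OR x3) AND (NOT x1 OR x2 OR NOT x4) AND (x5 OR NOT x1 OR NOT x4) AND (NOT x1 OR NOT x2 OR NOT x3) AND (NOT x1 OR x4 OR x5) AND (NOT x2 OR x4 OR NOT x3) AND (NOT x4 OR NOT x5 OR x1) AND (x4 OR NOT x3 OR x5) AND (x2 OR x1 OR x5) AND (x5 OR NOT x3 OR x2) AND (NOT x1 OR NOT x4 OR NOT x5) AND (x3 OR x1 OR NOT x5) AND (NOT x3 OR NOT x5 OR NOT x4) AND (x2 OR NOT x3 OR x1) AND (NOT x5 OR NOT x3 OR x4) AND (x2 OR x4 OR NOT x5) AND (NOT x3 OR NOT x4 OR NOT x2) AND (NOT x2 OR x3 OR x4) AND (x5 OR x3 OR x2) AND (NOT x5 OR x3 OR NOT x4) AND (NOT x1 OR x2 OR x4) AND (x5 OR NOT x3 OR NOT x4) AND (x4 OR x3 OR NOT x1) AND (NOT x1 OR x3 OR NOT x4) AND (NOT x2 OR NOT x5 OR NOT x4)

Try x5 = true.
Try x4 = false.
The clause (NOT x3) is unit, so x3 = false.
The clause (x1) is unit, so x1 = true.
Now (NOT x1) is unsatisfied and unit — conflict.
That branch fails; take x4 = true instead.
The clause (x1) is unit, so x1 = true.
Now (NOT x1) is unsatisfied and unit — conflict.
Neither x4 = true nor x4 = false works.
That branch fails; take x5 = false instead.
Try x4 = false.
The clause (NOT x1) is unit, so x1 = false.
The clause (NOT x3) is unit, so x3 = false.
The clause (x2) is unit, so x2 = true.
Now (NOT x2) is unsatisfied and unit — conflict.
That branch fails; take x4 = true instead.
The clause (x3) is unit, so x3 = true.
Now (NOT x3) is unsatisfied and unit — conflict.
Neither x4 = true nor x4 = false works.
Neither x5 = true nor x5 = false works.

UNSATISFIABLE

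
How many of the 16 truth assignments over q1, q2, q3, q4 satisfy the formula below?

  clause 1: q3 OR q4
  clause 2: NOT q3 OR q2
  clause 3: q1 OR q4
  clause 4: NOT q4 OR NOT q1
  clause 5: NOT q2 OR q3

3

There are 2^4 = 16 truth assignments over (q1, q2, q3, q4).
Check each against the 5 clauses (columns in the order q1, q2, q3, q4):
  F F F F  ✗ fails (q3 OR q4)
  F F F T  ✓ satisfies all
  F F T F  ✗ fails (NOT q3 OR q2)
  F F T T  ✗ fails (NOT q3 OR q2)
  F T F F  ✗ fails (q3 OR q4)
  F T F T  ✗ fails (NOT q2 OR q3)
  F T T F  ✗ fails (q1 OR q4)
  F T T T  ✓ satisfies all
  T F F F  ✗ fails (q3 OR q4)
  T F F T  ✗ fails (NOT q4 OR NOT q1)
  T F T F  ✗ fails (NOT q3 OR q2)
  T F T T  ✗ fails (NOT q3 OR q2)
  T T F F  ✗ fails (q3 OR q4)
  T T F T  ✗ fails (NOT q4 OR NOT q1)
  T T T F  ✓ satisfies all
  T T T T  ✗ fails (NOT q4 OR NOT q1)
3 of the 16 rows are models.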